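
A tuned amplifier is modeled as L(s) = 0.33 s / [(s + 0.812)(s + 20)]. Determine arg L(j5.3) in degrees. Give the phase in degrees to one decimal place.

∠(j5.3) = 90.00°
∠(j5.3 + 0.812) = arctan(5.3/0.812) = 81.29°
∠(j5.3 + 20) = arctan(5.3/20) = 14.84°
∠L(j5.3) = 90.00° − (81.29° + 14.84°) = -6.13°

-6.1°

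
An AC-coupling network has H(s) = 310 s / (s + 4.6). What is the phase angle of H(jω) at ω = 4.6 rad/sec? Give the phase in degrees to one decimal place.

45.0°

∠(j4.6) = 90.00°
∠(j4.6 + 4.6) = arctan(4.6/4.6) = 45.00°
∠H(j4.6) = 90.00° − 45.00° = 45.00°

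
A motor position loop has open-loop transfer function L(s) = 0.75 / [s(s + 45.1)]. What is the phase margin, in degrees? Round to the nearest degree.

Gain crossover: |L(jω)| = 1 at ω ≈ 0.0166 rad s⁻¹.
∠L(j0.0166) = −90° − arctan(0.0166/45.1) ≈ -90.02°
PM = 180° + (-90.02°) = 89.98°

90°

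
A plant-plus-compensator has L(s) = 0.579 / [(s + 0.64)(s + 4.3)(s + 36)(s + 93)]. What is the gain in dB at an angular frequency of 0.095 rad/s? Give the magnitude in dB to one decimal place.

|j0.095 + 0.64| = √(0.095² + 0.64²) = 0.647
|j0.095 + 4.3| = √(0.095² + 4.3²) = 4.301
|j0.095 + 36| = √(0.095² + 36²) = 36
|j0.095 + 93| = √(0.095² + 93²) = 93
|L(j0.095)| = 0.579 / (0.647 × 4.301 × 36 × 93) = 6.2145e-05
20 log₁₀(6.2145e-05) = -84.13 dB

-84.1 dB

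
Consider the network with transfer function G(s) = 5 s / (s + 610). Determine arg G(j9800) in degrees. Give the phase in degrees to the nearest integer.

4°

∠(j9800) = 90.00°
∠(j9800 + 610) = arctan(9800/610) = 86.44°
∠G(j9800) = 90.00° − 86.44° = 3.56°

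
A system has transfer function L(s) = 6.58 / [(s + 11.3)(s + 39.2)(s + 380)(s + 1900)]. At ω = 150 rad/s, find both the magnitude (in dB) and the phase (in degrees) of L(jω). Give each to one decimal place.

|L| = -188.8 dB, ∠L = -187.1°

|j150 + 11.3| = √(150² + 11.3²) = 150.4
|j150 + 39.2| = √(150² + 39.2²) = 155
|j150 + 380| = √(150² + 380²) = 408.5
|j150 + 1900| = √(150² + 1900²) = 1906
|L(j150)| = 6.58 / (150.4 × 155 × 408.5 × 1906) = 3.6236e-10
20 log₁₀(3.6236e-10) = -188.82 dB
∠(j150 + 11.3) = arctan(150/11.3) = 85.69°
∠(j150 + 39.2) = arctan(150/39.2) = 75.35°
∠(j150 + 380) = arctan(150/380) = 21.54°
∠(j150 + 1900) = arctan(150/1900) = 4.51°
∠L(j150) = − (85.69° + 75.35° + 21.54° + 4.51°) = -187.10°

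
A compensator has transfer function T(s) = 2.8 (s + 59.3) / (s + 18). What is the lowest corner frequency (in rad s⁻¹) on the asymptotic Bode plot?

Break frequencies occur at each pole and zero magnitude: 18 rad s⁻¹, 59.3 rad s⁻¹.
The lowest is 18 rad s⁻¹.

18 rad s⁻¹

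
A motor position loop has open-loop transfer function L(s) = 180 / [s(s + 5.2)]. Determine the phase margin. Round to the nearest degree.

22°

Gain crossover: |L(jω)| = 1 at ω ≈ 12.9 rad/sec.
∠L(j12.9) = −90° − arctan(12.9/5.2) ≈ -158.08°
PM = 180° + (-158.08°) = 21.92°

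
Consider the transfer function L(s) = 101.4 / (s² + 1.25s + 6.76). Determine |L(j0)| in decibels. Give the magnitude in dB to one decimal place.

23.5 dB

L(0) = 101.4 / 6.76 = 15
20 log₁₀(15) = 23.52 dB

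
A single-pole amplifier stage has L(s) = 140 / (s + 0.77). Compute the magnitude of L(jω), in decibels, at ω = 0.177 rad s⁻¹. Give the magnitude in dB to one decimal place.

|j0.177 + 0.77| = √(0.177² + 0.77²) = 0.7901
|L(j0.177)| = 140 / 0.7901 = 177.2
20 log₁₀(177.2) = 44.97 dB

45.0 dB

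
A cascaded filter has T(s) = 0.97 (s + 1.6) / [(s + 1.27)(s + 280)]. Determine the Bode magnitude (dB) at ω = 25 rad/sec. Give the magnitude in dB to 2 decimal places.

-49.24 dB

|j25 + 1.6| = √(25² + 1.6²) = 25.05
|j25 + 1.27| = √(25² + 1.27²) = 25.03
|j25 + 280| = √(25² + 280²) = 281.1
|T(j25)| = 0.97 × 25.05 / (25.03 × 281.1) = 0.0034532
20 log₁₀(0.0034532) = -49.236 dB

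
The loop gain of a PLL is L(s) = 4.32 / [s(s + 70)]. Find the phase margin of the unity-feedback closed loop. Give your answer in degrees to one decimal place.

89.9°

Gain crossover: |L(jω)| = 1 at ω ≈ 0.0617 rad s⁻¹.
∠L(j0.0617) = −90° − arctan(0.0617/70) ≈ -90.05°
PM = 180° + (-90.05°) = 89.95°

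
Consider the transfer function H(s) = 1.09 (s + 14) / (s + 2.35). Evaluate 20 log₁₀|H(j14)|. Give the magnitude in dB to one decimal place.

3.6 dB

|j14 + 14| = √(14² + 14²) = 19.8
|j14 + 2.35| = √(14² + 2.35²) = 14.2
|H(j14)| = 1.09 × 19.8 / 14.2 = 1.5202
20 log₁₀(1.5202) = 3.64 dB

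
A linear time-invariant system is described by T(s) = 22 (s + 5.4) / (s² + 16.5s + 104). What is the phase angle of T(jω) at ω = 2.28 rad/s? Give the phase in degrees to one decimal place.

2.0°

∠(j2.28 + 5.4) = arctan(2.28/5.4) = 22.89°
∠[(j2.28)² + 16.5(j2.28) + 104] = ∠[98.802 + j37.62] = 20.84°
∠T(j2.28) = 22.89° − 20.84° = 2.05°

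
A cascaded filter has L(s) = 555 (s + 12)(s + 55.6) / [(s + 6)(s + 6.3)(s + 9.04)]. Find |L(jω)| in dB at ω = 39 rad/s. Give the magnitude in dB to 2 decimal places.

27.83 dB

|j39 + 12| = √(39² + 12²) = 40.8
|j39 + 55.6| = √(39² + 55.6²) = 67.91
|j39 + 6| = √(39² + 6²) = 39.46
|j39 + 6.3| = √(39² + 6.3²) = 39.51
|j39 + 9.04| = √(39² + 9.04²) = 40.03
|L(j39)| = 555 × 40.8 × 67.91 / (39.46 × 39.51 × 40.03) = 24.645
20 log₁₀(24.645) = 27.835 dB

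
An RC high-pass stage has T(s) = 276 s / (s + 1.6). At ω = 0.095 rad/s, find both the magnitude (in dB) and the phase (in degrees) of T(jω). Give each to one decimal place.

|j0.095| = 0.095
|j0.095 + 1.6| = √(0.095² + 1.6²) = 1.603
|T(j0.095)| = 276 × 0.095 / 1.603 = 16.359
20 log₁₀(16.359) = 24.27 dB
∠(j0.095) = 90.00°
∠(j0.095 + 1.6) = arctan(0.095/1.6) = 3.40°
∠T(j0.095) = 90.00° − 3.40° = 86.60°

|T| = 24.3 dB, ∠T = 86.6°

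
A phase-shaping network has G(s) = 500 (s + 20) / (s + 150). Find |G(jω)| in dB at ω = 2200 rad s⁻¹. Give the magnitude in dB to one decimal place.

|j2200 + 20| = √(2200² + 20²) = 2200
|j2200 + 150| = √(2200² + 150²) = 2205
|G(j2200)| = 500 × 2200 / 2205 = 498.86
20 log₁₀(498.86) = 53.96 dB

54.0 dB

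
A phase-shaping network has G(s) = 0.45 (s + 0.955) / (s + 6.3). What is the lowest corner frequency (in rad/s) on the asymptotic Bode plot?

0.955 rad/s

Break frequencies occur at each pole and zero magnitude: 0.955 rad/s, 6.3 rad/s.
The lowest is 0.955 rad/s.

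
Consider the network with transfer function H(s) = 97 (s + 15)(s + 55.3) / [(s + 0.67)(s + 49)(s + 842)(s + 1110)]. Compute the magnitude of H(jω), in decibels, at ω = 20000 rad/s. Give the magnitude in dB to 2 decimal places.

-132.33 dB

|j20000 + 15| = √(20000² + 15²) = 2e+04
|j20000 + 55.3| = √(20000² + 55.3²) = 2e+04
|j20000 + 0.67| = √(20000² + 0.67²) = 2e+04
|j20000 + 49| = √(20000² + 49²) = 2e+04
|j20000 + 842| = √(20000² + 842²) = 2.002e+04
|j20000 + 1110| = √(20000² + 1110²) = 2.003e+04
|H(j20000)| = 97 × 2e+04 × 2e+04 / (2e+04 × 2e+04 × 2.002e+04 × 2.003e+04) = 2.4191e-07
20 log₁₀(2.4191e-07) = -132.327 dB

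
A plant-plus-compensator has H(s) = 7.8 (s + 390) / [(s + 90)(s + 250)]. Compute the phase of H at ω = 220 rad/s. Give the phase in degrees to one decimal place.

-79.7°

∠(j220 + 390) = arctan(220/390) = 29.43°
∠(j220 + 90) = arctan(220/90) = 67.75°
∠(j220 + 250) = arctan(220/250) = 41.35°
∠H(j220) = 29.43° − (67.75° + 41.35°) = -79.67°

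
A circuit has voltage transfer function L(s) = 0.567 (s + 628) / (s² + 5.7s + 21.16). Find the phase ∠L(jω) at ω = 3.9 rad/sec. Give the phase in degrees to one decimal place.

-74.7 deg

∠(j3.9 + 628) = arctan(3.9/628) = 0.36°
∠[(j3.9)² + 5.7(j3.9) + 21.16] = ∠[5.95 + j22.23] = 75.02°
∠L(j3.9) = 0.36° − 75.02° = -74.66°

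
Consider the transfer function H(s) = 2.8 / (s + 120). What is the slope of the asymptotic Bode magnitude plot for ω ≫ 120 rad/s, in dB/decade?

-20 dB/decade

With 0 zeros and 1 pole, the high-frequency asymptotic slope is 20 × (0 − 1) = -20 dB/decade.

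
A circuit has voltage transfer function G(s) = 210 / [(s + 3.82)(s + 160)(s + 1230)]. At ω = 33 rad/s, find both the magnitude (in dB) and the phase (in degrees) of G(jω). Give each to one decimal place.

|G| = -90.0 dB, ∠G = -96.6°

|j33 + 3.82| = √(33² + 3.82²) = 33.22
|j33 + 160| = √(33² + 160²) = 163.4
|j33 + 1230| = √(33² + 1230²) = 1230
|G(j33)| = 210 / (33.22 × 163.4 × 1230) = 3.1448e-05
20 log₁₀(3.1448e-05) = -90.05 dB
∠(j33 + 3.82) = arctan(33/3.82) = 83.40°
∠(j33 + 160) = arctan(33/160) = 11.65°
∠(j33 + 1230) = arctan(33/1230) = 1.54°
∠G(j33) = − (83.40° + 11.65° + 1.54°) = -96.59°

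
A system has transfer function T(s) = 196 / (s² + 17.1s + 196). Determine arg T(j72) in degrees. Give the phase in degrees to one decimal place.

∠[(j72)² + 17.1(j72) + 196] = ∠[-4988 + j1231.2] = 166.13°
∠T(j72) = −166.13° = -166.13°

-166.1°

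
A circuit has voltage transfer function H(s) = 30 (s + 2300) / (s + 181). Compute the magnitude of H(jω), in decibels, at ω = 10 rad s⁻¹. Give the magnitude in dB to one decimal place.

51.6 dB

|j10 + 2300| = √(10² + 2300²) = 2300
|j10 + 181| = √(10² + 181²) = 181.3
|H(j10)| = 30 × 2300 / 181.3 = 380.64
20 log₁₀(380.64) = 51.61 dB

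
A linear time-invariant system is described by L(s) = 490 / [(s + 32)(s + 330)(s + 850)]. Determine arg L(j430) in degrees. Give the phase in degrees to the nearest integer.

∠(j430 + 32) = arctan(430/32) = 85.74°
∠(j430 + 330) = arctan(430/330) = 52.50°
∠(j430 + 850) = arctan(430/850) = 26.83°
∠L(j430) = − (85.74° + 52.50° + 26.83°) = -165.07°

-165°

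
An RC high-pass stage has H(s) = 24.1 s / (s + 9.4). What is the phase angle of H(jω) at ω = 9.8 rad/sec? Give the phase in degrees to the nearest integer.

∠(j9.8) = 90.00°
∠(j9.8 + 9.4) = arctan(9.8/9.4) = 46.19°
∠H(j9.8) = 90.00° − 46.19° = 43.81°

44°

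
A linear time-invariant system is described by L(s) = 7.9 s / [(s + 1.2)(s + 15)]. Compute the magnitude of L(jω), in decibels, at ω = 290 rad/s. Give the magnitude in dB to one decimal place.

|j290| = 290
|j290 + 1.2| = √(290² + 1.2²) = 290
|j290 + 15| = √(290² + 15²) = 290.4
|L(j290)| = 7.9 × 290 / (290 × 290.4) = 0.027205
20 log₁₀(0.027205) = -31.31 dB

-31.3 dB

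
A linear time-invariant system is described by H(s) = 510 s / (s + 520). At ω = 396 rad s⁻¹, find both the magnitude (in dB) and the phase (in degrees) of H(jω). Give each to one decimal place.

|H| = 49.8 dB, ∠H = 52.7°

|j396| = 396
|j396 + 520| = √(396² + 520²) = 653.6
|H(j396)| = 510 × 396 / 653.6 = 308.99
20 log₁₀(308.99) = 49.80 dB
∠(j396) = 90.00°
∠(j396 + 520) = arctan(396/520) = 37.29°
∠H(j396) = 90.00° − 37.29° = 52.71°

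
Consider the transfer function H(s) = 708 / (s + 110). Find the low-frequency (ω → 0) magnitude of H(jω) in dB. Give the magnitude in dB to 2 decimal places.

16.17 dB

H(0) = 708 / 110 = 6.4364
20 log₁₀(6.4364) = 16.173 dB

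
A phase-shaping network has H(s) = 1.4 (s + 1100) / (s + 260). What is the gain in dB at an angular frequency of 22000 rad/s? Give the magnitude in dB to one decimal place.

|j22000 + 1100| = √(22000² + 1100²) = 2.203e+04
|j22000 + 260| = √(22000² + 260²) = 2.2e+04
|H(j22000)| = 1.4 × 2.203e+04 / 2.2e+04 = 1.4017
20 log₁₀(1.4017) = 2.93 dB

2.9 dB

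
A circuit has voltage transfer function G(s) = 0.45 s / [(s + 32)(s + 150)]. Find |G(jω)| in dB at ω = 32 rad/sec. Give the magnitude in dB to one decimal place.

|j32| = 32
|j32 + 32| = √(32² + 32²) = 45.25
|j32 + 150| = √(32² + 150²) = 153.4
|G(j32)| = 0.45 × 32 / (45.25 × 153.4) = 0.0020746
20 log₁₀(0.0020746) = -53.66 dB

-53.7 dB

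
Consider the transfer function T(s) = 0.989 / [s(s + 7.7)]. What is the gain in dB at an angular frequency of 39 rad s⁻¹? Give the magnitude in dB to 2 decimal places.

|j39 + 7.7| = √(39² + 7.7²) = 39.75
|j39| = 39
|T(j39)| = 0.989 / (39.75 × 39) = 0.00063792
20 log₁₀(0.00063792) = -63.905 dB

-63.90 dB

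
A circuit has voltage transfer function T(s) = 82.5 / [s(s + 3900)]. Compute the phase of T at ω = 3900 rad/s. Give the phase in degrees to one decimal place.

-135.0 deg

∠(j3900 + 3900) = arctan(3900/3900) = 45.00°
∠(j3900) = 90.00°
∠T(j3900) = − (45.00° + 90.00°) = -135.00°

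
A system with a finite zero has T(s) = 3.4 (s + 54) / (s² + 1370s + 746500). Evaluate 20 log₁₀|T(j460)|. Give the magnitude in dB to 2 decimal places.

|j460 + 54| = √(460² + 54²) = 463.2
|(j460)² + 1370(j460) + 746500| = |5.349e+05 + j6.302e+05| = 8.266e+05
|T(j460)| = 3.4 × 463.2 / 8.266e+05 = 0.0019051
20 log₁₀(0.0019051) = -54.402 dB

-54.40 dB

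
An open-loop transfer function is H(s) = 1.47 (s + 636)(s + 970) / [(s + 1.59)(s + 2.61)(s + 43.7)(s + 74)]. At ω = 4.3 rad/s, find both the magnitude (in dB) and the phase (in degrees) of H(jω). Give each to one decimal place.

|H| = 21.6 dB, ∠H = -136.8°

|j4.3 + 636| = √(4.3² + 636²) = 636
|j4.3 + 970| = √(4.3² + 970²) = 970
|j4.3 + 1.59| = √(4.3² + 1.59²) = 4.585
|j4.3 + 2.61| = √(4.3² + 2.61²) = 5.03
|j4.3 + 43.7| = √(4.3² + 43.7²) = 43.91
|j4.3 + 74| = √(4.3² + 74²) = 74.12
|H(j4.3)| = 1.47 × 636 × 970 / (4.585 × 5.03 × 43.91 × 74.12) = 12.082
20 log₁₀(12.082) = 21.64 dB
∠(j4.3 + 636) = arctan(4.3/636) = 0.39°
∠(j4.3 + 970) = arctan(4.3/970) = 0.25°
∠(j4.3 + 1.59) = arctan(4.3/1.59) = 69.71°
∠(j4.3 + 2.61) = arctan(4.3/2.61) = 58.74°
∠(j4.3 + 43.7) = arctan(4.3/43.7) = 5.62°
∠(j4.3 + 74) = arctan(4.3/74) = 3.33°
∠H(j4.3) = 0.39° + 0.25° − (69.71° + 58.74° + 5.62° + 3.33°) = -136.75°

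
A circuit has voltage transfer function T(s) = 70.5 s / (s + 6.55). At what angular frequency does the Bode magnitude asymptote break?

6.55 rad s⁻¹

The single real pole at s = −6.55 gives a corner at ω = 6.55 rad s⁻¹.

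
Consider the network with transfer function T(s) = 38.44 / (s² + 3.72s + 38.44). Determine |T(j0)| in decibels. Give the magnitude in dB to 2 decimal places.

0.00 dB

T(0) = 38.44 / 38.44 = 1
20 log₁₀(1) = 0.000 dB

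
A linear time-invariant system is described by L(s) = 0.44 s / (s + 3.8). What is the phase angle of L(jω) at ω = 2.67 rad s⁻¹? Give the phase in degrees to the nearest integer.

55°

∠(j2.67) = 90.00°
∠(j2.67 + 3.8) = arctan(2.67/3.8) = 35.09°
∠L(j2.67) = 90.00° − 35.09° = 54.91°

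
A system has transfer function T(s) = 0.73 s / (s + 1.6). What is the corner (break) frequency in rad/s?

The single real pole at s = −1.6 gives a corner at ω = 1.6 rad/s.

1.6 rad/s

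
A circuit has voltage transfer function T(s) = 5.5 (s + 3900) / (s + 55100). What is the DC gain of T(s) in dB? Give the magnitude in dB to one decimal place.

-8.2 dB

T(0) = 5.5 × 3900 / 55100 = 0.38929
20 log₁₀(0.38929) = -8.19 dB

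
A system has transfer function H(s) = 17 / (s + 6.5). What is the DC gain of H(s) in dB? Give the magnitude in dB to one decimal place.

H(0) = 17 / 6.5 = 2.6154
20 log₁₀(2.6154) = 8.35 dB

8.4 dB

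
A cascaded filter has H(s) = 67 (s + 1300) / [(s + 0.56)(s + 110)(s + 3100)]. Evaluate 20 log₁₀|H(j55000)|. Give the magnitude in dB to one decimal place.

|j55000 + 1300| = √(55000² + 1300²) = 5.502e+04
|j55000 + 0.56| = √(55000² + 0.56²) = 5.5e+04
|j55000 + 110| = √(55000² + 110²) = 5.5e+04
|j55000 + 3100| = √(55000² + 3100²) = 5.509e+04
|H(j55000)| = 67 × 5.502e+04 / (5.5e+04 × 5.5e+04 × 5.509e+04) = 2.212e-08
20 log₁₀(2.212e-08) = -153.10 dB

-153.1 dB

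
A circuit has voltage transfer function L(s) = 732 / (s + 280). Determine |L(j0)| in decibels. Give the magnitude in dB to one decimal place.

8.3 dB

L(0) = 732 / 280 = 2.6143
20 log₁₀(2.6143) = 8.35 dB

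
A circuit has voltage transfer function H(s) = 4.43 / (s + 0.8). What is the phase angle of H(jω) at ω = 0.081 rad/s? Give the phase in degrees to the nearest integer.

-6°

∠(j0.081 + 0.8) = arctan(0.081/0.8) = 5.78°
∠H(j0.081) = −5.78° = -5.78°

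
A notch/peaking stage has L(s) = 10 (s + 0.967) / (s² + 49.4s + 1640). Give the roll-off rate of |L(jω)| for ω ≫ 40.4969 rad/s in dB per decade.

-20 dB/decade

With 1 zero and 2 poles, the high-frequency asymptotic slope is 20 × (1 − 2) = -20 dB/decade.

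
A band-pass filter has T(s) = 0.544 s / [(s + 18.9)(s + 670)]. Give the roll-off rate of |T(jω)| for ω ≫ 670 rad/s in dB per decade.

-20 dB/decade

With 1 zero and 2 poles, the high-frequency asymptotic slope is 20 × (1 − 2) = -20 dB/decade.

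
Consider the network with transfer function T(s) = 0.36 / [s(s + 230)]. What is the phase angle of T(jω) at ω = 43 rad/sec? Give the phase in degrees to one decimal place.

∠(j43 + 230) = arctan(43/230) = 10.59°
∠(j43) = 90.00°
∠T(j43) = − (10.59° + 90.00°) = -100.59°

-100.6°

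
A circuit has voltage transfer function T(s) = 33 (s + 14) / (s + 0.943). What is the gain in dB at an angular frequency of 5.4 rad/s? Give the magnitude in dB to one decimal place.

39.1 dB

|j5.4 + 14| = √(5.4² + 14²) = 15.01
|j5.4 + 0.943| = √(5.4² + 0.943²) = 5.482
|T(j5.4)| = 33 × 15.01 / 5.482 = 90.332
20 log₁₀(90.332) = 39.12 dB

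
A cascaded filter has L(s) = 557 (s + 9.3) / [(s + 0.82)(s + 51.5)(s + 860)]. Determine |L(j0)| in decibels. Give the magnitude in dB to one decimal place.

L(0) = 557 × 9.3 / (0.82 × 51.5 × 860) = 0.14263
20 log₁₀(0.14263) = -16.92 dB

-16.9 dB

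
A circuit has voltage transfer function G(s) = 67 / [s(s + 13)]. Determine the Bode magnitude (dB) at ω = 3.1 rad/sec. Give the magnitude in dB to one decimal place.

4.2 dB

|j3.1 + 13| = √(3.1² + 13²) = 13.36
|j3.1| = 3.1
|G(j3.1)| = 67 / (13.36 × 3.1) = 1.6172
20 log₁₀(1.6172) = 4.18 dB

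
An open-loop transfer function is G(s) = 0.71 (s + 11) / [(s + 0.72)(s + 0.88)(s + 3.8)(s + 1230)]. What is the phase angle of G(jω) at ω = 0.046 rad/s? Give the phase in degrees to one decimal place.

-7.1 deg

∠(j0.046 + 11) = arctan(0.046/11) = 0.24°
∠(j0.046 + 0.72) = arctan(0.046/0.72) = 3.66°
∠(j0.046 + 0.88) = arctan(0.046/0.88) = 2.99°
∠(j0.046 + 3.8) = arctan(0.046/3.8) = 0.69°
∠(j0.046 + 1230) = arctan(0.046/1230) = 0.00°
∠G(j0.046) = 0.24° − (3.66° + 2.99° + 0.69° + 0.00°) = -7.10°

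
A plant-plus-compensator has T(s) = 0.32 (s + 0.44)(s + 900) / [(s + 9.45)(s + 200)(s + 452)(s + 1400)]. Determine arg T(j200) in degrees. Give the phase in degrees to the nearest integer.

∠(j200 + 0.44) = arctan(200/0.44) = 89.87°
∠(j200 + 900) = arctan(200/900) = 12.53°
∠(j200 + 9.45) = arctan(200/9.45) = 87.29°
∠(j200 + 200) = arctan(200/200) = 45.00°
∠(j200 + 452) = arctan(200/452) = 23.87°
∠(j200 + 1400) = arctan(200/1400) = 8.13°
∠T(j200) = 89.87° + 12.53° − (87.29° + 45.00° + 23.87° + 8.13°) = -61.89°

-62°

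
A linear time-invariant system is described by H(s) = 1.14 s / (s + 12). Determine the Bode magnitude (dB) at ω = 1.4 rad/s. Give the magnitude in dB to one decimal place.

-17.6 dB

|j1.4| = 1.4
|j1.4 + 12| = √(1.4² + 12²) = 12.08
|H(j1.4)| = 1.14 × 1.4 / 12.08 = 0.1321
20 log₁₀(0.1321) = -17.58 dB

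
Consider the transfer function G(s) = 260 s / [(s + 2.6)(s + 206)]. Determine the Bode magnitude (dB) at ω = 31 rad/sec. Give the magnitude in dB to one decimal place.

|j31| = 31
|j31 + 2.6| = √(31² + 2.6²) = 31.11
|j31 + 206| = √(31² + 206²) = 208.3
|G(j31)| = 260 × 31 / (31.11 × 208.3) = 1.2437
20 log₁₀(1.2437) = 1.89 dB

1.9 dB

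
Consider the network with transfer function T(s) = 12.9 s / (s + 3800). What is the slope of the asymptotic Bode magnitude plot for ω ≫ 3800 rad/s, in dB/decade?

0 dB/decade

With 1 zero and 1 pole, the high-frequency asymptotic slope is 20 × (1 − 1) = 0 dB/decade.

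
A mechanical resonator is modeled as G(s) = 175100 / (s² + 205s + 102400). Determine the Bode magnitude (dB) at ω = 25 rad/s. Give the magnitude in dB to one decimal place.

4.7 dB

|(j25)² + 205(j25) + 102400| = |1.0178e+05 + j5125| = 1.019e+05
|G(j25)| = 175100 / 1.019e+05 = 1.7183
20 log₁₀(1.7183) = 4.70 dB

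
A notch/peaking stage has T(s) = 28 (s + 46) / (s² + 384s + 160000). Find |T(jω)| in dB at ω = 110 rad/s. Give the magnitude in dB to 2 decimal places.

|j110 + 46| = √(110² + 46²) = 119.2
|(j110)² + 384(j110) + 160000| = |1.479e+05 + j42240| = 1.538e+05
|T(j110)| = 28 × 119.2 / 1.538e+05 = 0.021705
20 log₁₀(0.021705) = -33.269 dB

-33.27 dB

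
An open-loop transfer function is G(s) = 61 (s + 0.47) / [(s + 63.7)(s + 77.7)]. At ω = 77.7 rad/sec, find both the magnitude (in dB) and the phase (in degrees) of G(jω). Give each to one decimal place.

|j77.7 + 0.47| = √(77.7² + 0.47²) = 77.7
|j77.7 + 63.7| = √(77.7² + 63.7²) = 100.5
|j77.7 + 77.7| = √(77.7² + 77.7²) = 109.9
|G(j77.7)| = 61 × 77.7 / (100.5 × 109.9) = 0.42931
20 log₁₀(0.42931) = -7.34 dB
∠(j77.7 + 0.47) = arctan(77.7/0.47) = 89.65°
∠(j77.7 + 63.7) = arctan(77.7/63.7) = 50.65°
∠(j77.7 + 77.7) = arctan(77.7/77.7) = 45.00°
∠G(j77.7) = 89.65° − (50.65° + 45.00°) = -6.00°

|G| = -7.3 dB, ∠G = -6.0 deg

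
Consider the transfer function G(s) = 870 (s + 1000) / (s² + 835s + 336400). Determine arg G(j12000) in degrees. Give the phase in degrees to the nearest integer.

-91°

∠(j12000 + 1000) = arctan(12000/1000) = 85.24°
∠[(j12000)² + 835(j12000) + 336400] = ∠[-1.4366e+08 + j1.002e+07] = 176.01°
∠G(j12000) = 85.24° − 176.01° = -90.77°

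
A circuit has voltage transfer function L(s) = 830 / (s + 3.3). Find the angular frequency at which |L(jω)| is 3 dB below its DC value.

For a single-pole low-pass, the −3 dB point is at the pole: ω = 3.3 rad/s.

3.3 rad/s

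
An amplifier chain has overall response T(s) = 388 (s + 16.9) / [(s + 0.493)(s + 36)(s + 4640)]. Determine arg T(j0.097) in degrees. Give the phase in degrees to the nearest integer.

-11°

∠(j0.097 + 16.9) = arctan(0.097/16.9) = 0.33°
∠(j0.097 + 0.493) = arctan(0.097/0.493) = 11.13°
∠(j0.097 + 36) = arctan(0.097/36) = 0.15°
∠(j0.097 + 4640) = arctan(0.097/4640) = 0.00°
∠T(j0.097) = 0.33° − (11.13° + 0.15° + 0.00°) = -10.96°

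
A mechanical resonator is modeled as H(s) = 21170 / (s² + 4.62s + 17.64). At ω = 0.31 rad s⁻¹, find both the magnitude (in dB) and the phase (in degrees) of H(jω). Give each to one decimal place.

|(j0.31)² + 4.62(j0.31) + 17.64| = |17.544 + j1.4322| = 17.6
|H(j0.31)| = 21170 / 17.6 = 1202.7
20 log₁₀(1202.7) = 61.60 dB
∠[(j0.31)² + 4.62(j0.31) + 17.64] = ∠[17.544 + j1.4322] = 4.67°
∠H(j0.31) = −4.67° = -4.67°

|H| = 61.6 dB, ∠H = -4.7°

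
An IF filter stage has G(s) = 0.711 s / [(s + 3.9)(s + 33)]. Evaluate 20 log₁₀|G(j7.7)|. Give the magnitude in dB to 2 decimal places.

-34.55 dB

|j7.7| = 7.7
|j7.7 + 3.9| = √(7.7² + 3.9²) = 8.631
|j7.7 + 33| = √(7.7² + 33²) = 33.89
|G(j7.7)| = 0.711 × 7.7 / (8.631 × 33.89) = 0.018718
20 log₁₀(0.018718) = -34.555 dB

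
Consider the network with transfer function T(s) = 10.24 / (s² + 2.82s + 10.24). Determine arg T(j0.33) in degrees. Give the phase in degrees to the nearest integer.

-5 deg

∠[(j0.33)² + 2.82(j0.33) + 10.24] = ∠[10.131 + j0.9306] = 5.25°
∠T(j0.33) = −5.25° = -5.25°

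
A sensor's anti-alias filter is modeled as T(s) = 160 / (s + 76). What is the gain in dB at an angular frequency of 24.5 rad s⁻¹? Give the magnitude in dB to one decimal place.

6.0 dB

|j24.5 + 76| = √(24.5² + 76²) = 79.85
|T(j24.5)| = 160 / 79.85 = 2.0037
20 log₁₀(2.0037) = 6.04 dB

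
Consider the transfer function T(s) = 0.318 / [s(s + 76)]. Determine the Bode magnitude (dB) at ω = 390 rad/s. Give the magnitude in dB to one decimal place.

-113.8 dB

|j390 + 76| = √(390² + 76²) = 397.3
|j390| = 390
|T(j390)| = 0.318 / (397.3 × 390) = 2.0521e-06
20 log₁₀(2.0521e-06) = -113.76 dB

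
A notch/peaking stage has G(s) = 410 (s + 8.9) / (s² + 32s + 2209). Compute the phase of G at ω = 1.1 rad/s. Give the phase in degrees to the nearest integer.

∠(j1.1 + 8.9) = arctan(1.1/8.9) = 7.05°
∠[(j1.1)² + 32(j1.1) + 2209] = ∠[2207.8 + j35.2] = 0.91°
∠G(j1.1) = 7.05° − 0.91° = 6.13°

6 deg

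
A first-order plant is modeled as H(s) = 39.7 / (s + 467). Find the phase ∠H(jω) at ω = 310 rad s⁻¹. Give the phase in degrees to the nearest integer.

-34°

∠(j310 + 467) = arctan(310/467) = 33.58°
∠H(j310) = −33.58° = -33.58°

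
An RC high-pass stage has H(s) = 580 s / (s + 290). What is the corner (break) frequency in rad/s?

290 rad/s

The single real pole at s = −290 gives a corner at ω = 290 rad/s.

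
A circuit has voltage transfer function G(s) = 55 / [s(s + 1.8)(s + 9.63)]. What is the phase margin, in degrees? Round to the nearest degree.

29 deg

Gain crossover: |G(jω)| = 1 at ω ≈ 2.05 rad s⁻¹.
∠G(j2.05) = −90° − arctan(2.05/1.8) − arctan(2.05/9.63) ≈ -150.70°
PM = 180° + (-150.70°) = 29.30°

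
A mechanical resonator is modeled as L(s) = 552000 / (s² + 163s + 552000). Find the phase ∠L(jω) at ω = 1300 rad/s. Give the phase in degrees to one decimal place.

∠[(j1300)² + 163(j1300) + 552000] = ∠[-1.138e+06 + j2.119e+05] = 169.45°
∠L(j1300) = −169.45° = -169.45°

-169.5 deg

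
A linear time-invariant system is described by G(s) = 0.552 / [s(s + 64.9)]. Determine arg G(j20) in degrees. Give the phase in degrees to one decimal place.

∠(j20 + 64.9) = arctan(20/64.9) = 17.13°
∠(j20) = 90.00°
∠G(j20) = − (17.13° + 90.00°) = -107.13°

-107.1°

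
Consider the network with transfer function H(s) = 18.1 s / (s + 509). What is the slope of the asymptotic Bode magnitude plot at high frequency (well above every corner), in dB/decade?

With 1 zero and 1 pole, the high-frequency asymptotic slope is 20 × (1 − 1) = 0 dB/decade.

0 dB/decade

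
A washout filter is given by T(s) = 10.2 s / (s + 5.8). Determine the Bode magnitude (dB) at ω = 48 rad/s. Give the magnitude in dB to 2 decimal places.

|j48| = 48
|j48 + 5.8| = √(48² + 5.8²) = 48.35
|T(j48)| = 10.2 × 48 / 48.35 = 10.126
20 log₁₀(10.126) = 20.109 dB

20.11 dB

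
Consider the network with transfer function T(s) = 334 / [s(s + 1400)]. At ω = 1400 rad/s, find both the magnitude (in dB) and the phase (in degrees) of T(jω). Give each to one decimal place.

|T| = -78.4 dB, ∠T = -135.0°

|j1400 + 1400| = √(1400² + 1400²) = 1980
|j1400| = 1400
|T(j1400)| = 334 / (1980 × 1400) = 0.0001205
20 log₁₀(0.0001205) = -78.38 dB
∠(j1400 + 1400) = arctan(1400/1400) = 45.00°
∠(j1400) = 90.00°
∠T(j1400) = − (45.00° + 90.00°) = -135.00°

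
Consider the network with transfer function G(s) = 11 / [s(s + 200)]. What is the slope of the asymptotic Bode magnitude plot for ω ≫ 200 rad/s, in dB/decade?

-40 dB/decade

With 0 zeros and 2 poles, the high-frequency asymptotic slope is 20 × (0 − 2) = -40 dB/decade.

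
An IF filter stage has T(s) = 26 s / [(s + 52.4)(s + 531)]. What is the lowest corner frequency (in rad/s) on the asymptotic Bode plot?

52.4 rad/s

Break frequencies occur at each pole and zero magnitude: 52.4 rad/s, 531 rad/s.
The lowest is 52.4 rad/s.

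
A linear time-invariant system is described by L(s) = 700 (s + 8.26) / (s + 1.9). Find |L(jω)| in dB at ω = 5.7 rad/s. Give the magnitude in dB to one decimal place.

61.4 dB

|j5.7 + 8.26| = √(5.7² + 8.26²) = 10.04
|j5.7 + 1.9| = √(5.7² + 1.9²) = 6.008
|L(j5.7)| = 700 × 10.04 / 6.008 = 1169.2
20 log₁₀(1169.2) = 61.36 dB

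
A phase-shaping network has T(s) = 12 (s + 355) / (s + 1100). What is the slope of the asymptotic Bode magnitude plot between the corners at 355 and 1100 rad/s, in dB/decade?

20 dB/decade

In this band the factors already past their corner are: zero at 355; net slope = 20 dB/decade.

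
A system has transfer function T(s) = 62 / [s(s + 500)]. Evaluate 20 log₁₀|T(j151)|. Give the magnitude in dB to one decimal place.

-62.1 dB

|j151 + 500| = √(151² + 500²) = 522.3
|j151| = 151
|T(j151)| = 62 / (522.3 × 151) = 0.00078613
20 log₁₀(0.00078613) = -62.09 dB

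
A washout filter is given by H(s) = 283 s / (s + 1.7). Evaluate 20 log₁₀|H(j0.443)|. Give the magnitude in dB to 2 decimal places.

|j0.443| = 0.443
|j0.443 + 1.7| = √(0.443² + 1.7²) = 1.757
|H(j0.443)| = 283 × 0.443 / 1.757 = 71.363
20 log₁₀(71.363) = 37.069 dB

37.07 dB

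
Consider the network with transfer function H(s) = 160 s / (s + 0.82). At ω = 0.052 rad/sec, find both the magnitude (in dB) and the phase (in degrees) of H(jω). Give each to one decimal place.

|H| = 20.1 dB, ∠H = 86.4°

|j0.052| = 0.052
|j0.052 + 0.82| = √(0.052² + 0.82²) = 0.8216
|H(j0.052)| = 160 × 0.052 / 0.8216 = 10.126
20 log₁₀(10.126) = 20.11 dB
∠(j0.052) = 90.00°
∠(j0.052 + 0.82) = arctan(0.052/0.82) = 3.63°
∠H(j0.052) = 90.00° − 3.63° = 86.37°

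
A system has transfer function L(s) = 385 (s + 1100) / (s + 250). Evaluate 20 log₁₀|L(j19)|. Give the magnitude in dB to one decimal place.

|j19 + 1100| = √(19² + 1100²) = 1100
|j19 + 250| = √(19² + 250²) = 250.7
|L(j19)| = 385 × 1100 / 250.7 = 1689.4
20 log₁₀(1689.4) = 64.55 dB

64.6 dB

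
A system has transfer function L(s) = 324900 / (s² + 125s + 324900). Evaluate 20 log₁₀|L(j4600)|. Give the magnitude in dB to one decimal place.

-36.1 dB

|(j4600)² + 125(j4600) + 324900| = |-2.0835e+07 + j5.75e+05| = 2.084e+07
|L(j4600)| = 324900 / 2.084e+07 = 0.015588
20 log₁₀(0.015588) = -36.14 dB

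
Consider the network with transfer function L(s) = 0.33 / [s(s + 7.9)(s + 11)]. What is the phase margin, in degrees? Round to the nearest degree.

Gain crossover: |L(jω)| = 1 at ω ≈ 0.0038 rad/s.
∠L(j0.0038) = −90° − arctan(0.0038/7.9) − arctan(0.0038/11) ≈ -90.05°
PM = 180° + (-90.05°) = 89.95°

90 deg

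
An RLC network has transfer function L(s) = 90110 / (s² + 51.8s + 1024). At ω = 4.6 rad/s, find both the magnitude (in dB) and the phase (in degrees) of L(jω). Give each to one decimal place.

|(j4.6)² + 51.8(j4.6) + 1024| = |1002.8 + j238.28| = 1031
|L(j4.6)| = 90110 / 1031 = 87.421
20 log₁₀(87.421) = 38.83 dB
∠[(j4.6)² + 51.8(j4.6) + 1024] = ∠[1002.8 + j238.28] = 13.37°
∠L(j4.6) = −13.37° = -13.37°

|L| = 38.8 dB, ∠L = -13.4°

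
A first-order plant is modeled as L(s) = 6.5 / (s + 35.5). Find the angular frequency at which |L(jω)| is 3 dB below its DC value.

35.5 rad/sec

For a single-pole low-pass, the −3 dB point is at the pole: ω = 35.5 rad/sec.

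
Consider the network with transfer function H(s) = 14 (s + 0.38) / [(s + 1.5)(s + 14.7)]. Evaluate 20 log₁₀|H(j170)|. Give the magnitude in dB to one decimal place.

|j170 + 0.38| = √(170² + 0.38²) = 170
|j170 + 1.5| = √(170² + 1.5²) = 170
|j170 + 14.7| = √(170² + 14.7²) = 170.6
|H(j170)| = 14 × 170 / (170 × 170.6) = 0.082044
20 log₁₀(0.082044) = -21.72 dB

-21.7 dB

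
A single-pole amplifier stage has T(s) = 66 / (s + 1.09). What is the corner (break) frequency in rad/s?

1.09 rad/s

The single real pole at s = −1.09 gives a corner at ω = 1.09 rad/s.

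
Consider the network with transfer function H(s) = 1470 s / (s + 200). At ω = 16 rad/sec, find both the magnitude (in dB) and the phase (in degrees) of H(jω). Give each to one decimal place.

|H| = 41.4 dB, ∠H = 85.4°

|j16| = 16
|j16 + 200| = √(16² + 200²) = 200.6
|H(j16)| = 1470 × 16 / 200.6 = 117.23
20 log₁₀(117.23) = 41.38 dB
∠(j16) = 90.00°
∠(j16 + 200) = arctan(16/200) = 4.57°
∠H(j16) = 90.00° − 4.57° = 85.43°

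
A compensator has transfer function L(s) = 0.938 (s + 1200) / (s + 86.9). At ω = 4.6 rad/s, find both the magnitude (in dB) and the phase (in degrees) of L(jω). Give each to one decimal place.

|j4.6 + 1200| = √(4.6² + 1200²) = 1200
|j4.6 + 86.9| = √(4.6² + 86.9²) = 87.02
|L(j4.6)| = 0.938 × 1200 / 87.02 = 12.935
20 log₁₀(12.935) = 22.24 dB
∠(j4.6 + 1200) = arctan(4.6/1200) = 0.22°
∠(j4.6 + 86.9) = arctan(4.6/86.9) = 3.03°
∠L(j4.6) = 0.22° − 3.03° = -2.81°

|L| = 22.2 dB, ∠L = -2.8°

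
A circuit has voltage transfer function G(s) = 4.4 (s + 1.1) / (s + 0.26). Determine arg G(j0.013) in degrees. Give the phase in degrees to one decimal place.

-2.2 deg

∠(j0.013 + 1.1) = arctan(0.013/1.1) = 0.68°
∠(j0.013 + 0.26) = arctan(0.013/0.26) = 2.86°
∠G(j0.013) = 0.68° − 2.86° = -2.19°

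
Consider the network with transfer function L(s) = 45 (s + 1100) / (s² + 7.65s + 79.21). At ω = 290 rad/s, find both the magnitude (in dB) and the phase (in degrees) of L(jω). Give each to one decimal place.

|j290 + 1100| = √(290² + 1100²) = 1138
|(j290)² + 7.65(j290) + 79.21| = |-84021 + j2218.5| = 8.405e+04
|L(j290)| = 45 × 1138 / 8.405e+04 = 0.60906
20 log₁₀(0.60906) = -4.31 dB
∠(j290 + 1100) = arctan(290/1100) = 14.77°
∠[(j290)² + 7.65(j290) + 79.21] = ∠[-84021 + j2218.5] = 178.49°
∠L(j290) = 14.77° − 178.49° = -163.72°

|L| = -4.3 dB, ∠L = -163.7°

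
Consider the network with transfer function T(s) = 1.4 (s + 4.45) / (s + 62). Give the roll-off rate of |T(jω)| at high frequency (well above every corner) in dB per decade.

0 dB/decade

With 1 zero and 1 pole, the high-frequency asymptotic slope is 20 × (1 − 1) = 0 dB/decade.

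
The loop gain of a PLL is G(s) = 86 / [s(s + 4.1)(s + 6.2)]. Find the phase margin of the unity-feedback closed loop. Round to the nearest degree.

34°

Gain crossover: |G(jω)| = 1 at ω ≈ 2.62 rad/s.
∠G(j2.62) = −90° − arctan(2.62/4.1) − arctan(2.62/6.2) ≈ -145.56°
PM = 180° + (-145.56°) = 34.44°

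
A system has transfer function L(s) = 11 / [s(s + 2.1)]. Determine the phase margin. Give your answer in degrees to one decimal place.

Gain crossover: |L(jω)| = 1 at ω ≈ 3 rad/s.
∠L(j3) = −90° − arctan(3/2.1) ≈ -145.03°
PM = 180° + (-145.03°) = 34.97°

35.0°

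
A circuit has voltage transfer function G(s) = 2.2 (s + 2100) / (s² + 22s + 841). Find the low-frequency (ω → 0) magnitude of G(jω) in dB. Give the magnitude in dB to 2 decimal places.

G(0) = 2.2 × 2100 / 841 = 5.4935
20 log₁₀(5.4935) = 14.797 dB

14.80 dB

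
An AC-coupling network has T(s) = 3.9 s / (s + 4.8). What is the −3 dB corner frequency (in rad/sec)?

For a single-pole high-pass, the −3 dB point is at the pole: ω = 4.8 rad/sec.

4.8 rad/sec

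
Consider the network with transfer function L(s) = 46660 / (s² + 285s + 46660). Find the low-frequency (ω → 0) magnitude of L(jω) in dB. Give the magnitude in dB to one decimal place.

L(0) = 46660 / 46660 = 1
20 log₁₀(1) = 0.00 dB

0.0 dB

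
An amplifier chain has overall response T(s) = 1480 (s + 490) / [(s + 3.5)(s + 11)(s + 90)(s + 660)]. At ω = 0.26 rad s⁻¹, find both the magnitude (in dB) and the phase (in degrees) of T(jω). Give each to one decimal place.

|T| = -10.0 dB, ∠T = -5.8 deg

|j0.26 + 490| = √(0.26² + 490²) = 490
|j0.26 + 3.5| = √(0.26² + 3.5²) = 3.51
|j0.26 + 11| = √(0.26² + 11²) = 11
|j0.26 + 90| = √(0.26² + 90²) = 90
|j0.26 + 660| = √(0.26² + 660²) = 660
|T(j0.26)| = 1480 × 490 / (3.51 × 11 × 90 × 660) = 0.31615
20 log₁₀(0.31615) = -10.00 dB
∠(j0.26 + 490) = arctan(0.26/490) = 0.03°
∠(j0.26 + 3.5) = arctan(0.26/3.5) = 4.25°
∠(j0.26 + 11) = arctan(0.26/11) = 1.35°
∠(j0.26 + 90) = arctan(0.26/90) = 0.17°
∠(j0.26 + 660) = arctan(0.26/660) = 0.02°
∠T(j0.26) = 0.03° − (4.25° + 1.35° + 0.17° + 0.02°) = -5.76°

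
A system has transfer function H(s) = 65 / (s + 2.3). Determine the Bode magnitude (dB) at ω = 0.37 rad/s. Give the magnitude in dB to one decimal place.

28.9 dB

|j0.37 + 2.3| = √(0.37² + 2.3²) = 2.33
|H(j0.37)| = 65 / 2.33 = 27.902
20 log₁₀(27.902) = 28.91 dB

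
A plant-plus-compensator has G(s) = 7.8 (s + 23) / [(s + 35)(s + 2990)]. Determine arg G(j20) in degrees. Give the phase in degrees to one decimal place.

∠(j20 + 23) = arctan(20/23) = 41.01°
∠(j20 + 35) = arctan(20/35) = 29.74°
∠(j20 + 2990) = arctan(20/2990) = 0.38°
∠G(j20) = 41.01° − (29.74° + 0.38°) = 10.88°

10.9°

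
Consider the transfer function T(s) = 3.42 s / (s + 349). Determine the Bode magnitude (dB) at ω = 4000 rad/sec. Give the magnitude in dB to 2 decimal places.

10.65 dB

|j4000| = 4000
|j4000 + 349| = √(4000² + 349²) = 4015
|T(j4000)| = 3.42 × 4000 / 4015 = 3.4071
20 log₁₀(3.4071) = 10.648 dB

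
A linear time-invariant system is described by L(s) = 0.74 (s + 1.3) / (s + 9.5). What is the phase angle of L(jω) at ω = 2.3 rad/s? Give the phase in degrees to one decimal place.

∠(j2.3 + 1.3) = arctan(2.3/1.3) = 60.52°
∠(j2.3 + 9.5) = arctan(2.3/9.5) = 13.61°
∠L(j2.3) = 60.52° − 13.61° = 46.91°

46.9°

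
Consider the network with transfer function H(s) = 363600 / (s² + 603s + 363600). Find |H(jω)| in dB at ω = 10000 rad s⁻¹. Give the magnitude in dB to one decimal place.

|(j10000)² + 603(j10000) + 363600| = |-9.9636e+07 + j6.03e+06| = 9.982e+07
|H(j10000)| = 363600 / 9.982e+07 = 0.0036426
20 log₁₀(0.0036426) = -48.77 dB

-48.8 dB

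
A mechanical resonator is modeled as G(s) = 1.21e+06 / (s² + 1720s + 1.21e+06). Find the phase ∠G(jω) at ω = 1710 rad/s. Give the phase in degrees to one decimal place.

-120.2°

∠[(j1710)² + 1720(j1710) + 1.21e+06] = ∠[-1.7141e+06 + j2.9412e+06] = 120.23°
∠G(j1710) = −120.23° = -120.23°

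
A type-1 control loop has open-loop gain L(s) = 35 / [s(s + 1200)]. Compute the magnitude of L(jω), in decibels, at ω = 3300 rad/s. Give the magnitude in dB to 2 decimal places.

-110.40 dB

|j3300 + 1200| = √(3300² + 1200²) = 3511
|j3300| = 3300
|L(j3300)| = 35 / (3511 × 3300) = 3.0205e-06
20 log₁₀(3.0205e-06) = -110.399 dB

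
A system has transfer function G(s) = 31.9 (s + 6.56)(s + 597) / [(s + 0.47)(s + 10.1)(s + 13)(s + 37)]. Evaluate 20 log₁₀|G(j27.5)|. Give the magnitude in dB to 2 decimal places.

-6.43 dB

|j27.5 + 6.56| = √(27.5² + 6.56²) = 28.27
|j27.5 + 597| = √(27.5² + 597²) = 597.6
|j27.5 + 0.47| = √(27.5² + 0.47²) = 27.5
|j27.5 + 10.1| = √(27.5² + 10.1²) = 29.3
|j27.5 + 13| = √(27.5² + 13²) = 30.42
|j27.5 + 37| = √(27.5² + 37²) = 46.1
|G(j27.5)| = 31.9 × 28.27 × 597.6 / (27.5 × 29.3 × 30.42 × 46.1) = 0.47702
20 log₁₀(0.47702) = -6.429 dB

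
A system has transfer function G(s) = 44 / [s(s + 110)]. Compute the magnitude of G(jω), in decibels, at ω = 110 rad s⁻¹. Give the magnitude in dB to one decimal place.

|j110 + 110| = √(110² + 110²) = 155.6
|j110| = 110
|G(j110)| = 44 / (155.6 × 110) = 0.0025713
20 log₁₀(0.0025713) = -51.80 dB

-51.8 dB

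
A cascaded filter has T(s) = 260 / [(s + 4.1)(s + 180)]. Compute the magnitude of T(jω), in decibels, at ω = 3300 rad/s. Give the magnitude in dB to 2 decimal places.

|j3300 + 4.1| = √(3300² + 4.1²) = 3300
|j3300 + 180| = √(3300² + 180²) = 3305
|T(j3300)| = 260 / (3300 × 3305) = 2.384e-05
20 log₁₀(2.384e-05) = -92.454 dB

-92.45 dB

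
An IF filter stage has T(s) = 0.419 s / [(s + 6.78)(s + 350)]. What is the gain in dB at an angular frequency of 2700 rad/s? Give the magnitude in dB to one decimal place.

-76.3 dB

|j2700| = 2700
|j2700 + 6.78| = √(2700² + 6.78²) = 2700
|j2700 + 350| = √(2700² + 350²) = 2723
|T(j2700)| = 0.419 × 2700 / (2700 × 2723) = 0.0001539
20 log₁₀(0.0001539) = -76.26 dB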